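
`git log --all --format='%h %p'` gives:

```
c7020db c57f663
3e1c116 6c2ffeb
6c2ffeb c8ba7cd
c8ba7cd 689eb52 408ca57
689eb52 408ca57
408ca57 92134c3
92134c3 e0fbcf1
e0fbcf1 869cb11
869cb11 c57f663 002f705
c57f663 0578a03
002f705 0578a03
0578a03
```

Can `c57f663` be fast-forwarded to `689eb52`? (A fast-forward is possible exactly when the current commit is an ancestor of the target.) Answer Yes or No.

Yes

A fast-forward from c57f663 to 689eb52 is possible iff c57f663 is an ancestor of 689eb52.
Ancestors of 689eb52: {002f705, 0578a03, 408ca57, 689eb52, 869cb11, 92134c3, c57f663, e0fbcf1}.
c57f663 is among them, so fast-forward is possible.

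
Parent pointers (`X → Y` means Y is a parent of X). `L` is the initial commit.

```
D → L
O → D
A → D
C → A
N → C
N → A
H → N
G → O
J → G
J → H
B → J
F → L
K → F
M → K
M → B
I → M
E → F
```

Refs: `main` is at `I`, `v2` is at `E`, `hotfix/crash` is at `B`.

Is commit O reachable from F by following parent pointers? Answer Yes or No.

No

Ancestors of F: {F, L}.
O is not in that set, so it is not an ancestor of F.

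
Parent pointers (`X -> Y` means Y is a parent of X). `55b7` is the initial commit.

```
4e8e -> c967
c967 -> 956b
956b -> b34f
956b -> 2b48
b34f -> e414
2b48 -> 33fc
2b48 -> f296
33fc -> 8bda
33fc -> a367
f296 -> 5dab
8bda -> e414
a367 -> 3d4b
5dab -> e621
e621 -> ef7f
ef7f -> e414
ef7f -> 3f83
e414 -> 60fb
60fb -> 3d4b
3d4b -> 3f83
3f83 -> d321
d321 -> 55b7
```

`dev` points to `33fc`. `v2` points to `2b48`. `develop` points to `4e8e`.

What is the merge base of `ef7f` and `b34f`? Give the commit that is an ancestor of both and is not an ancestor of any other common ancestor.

e414

Ancestors of ef7f: {3d4b, 3f83, 55b7, 60fb, d321, e414, ef7f}.
Ancestors of b34f: {3d4b, 3f83, 55b7, 60fb, b34f, d321, e414}.
Common ancestors: {3d4b, 3f83, 55b7, 60fb, d321, e414}.
Among these, e414 is not an ancestor of any other common ancestor — it is the merge base.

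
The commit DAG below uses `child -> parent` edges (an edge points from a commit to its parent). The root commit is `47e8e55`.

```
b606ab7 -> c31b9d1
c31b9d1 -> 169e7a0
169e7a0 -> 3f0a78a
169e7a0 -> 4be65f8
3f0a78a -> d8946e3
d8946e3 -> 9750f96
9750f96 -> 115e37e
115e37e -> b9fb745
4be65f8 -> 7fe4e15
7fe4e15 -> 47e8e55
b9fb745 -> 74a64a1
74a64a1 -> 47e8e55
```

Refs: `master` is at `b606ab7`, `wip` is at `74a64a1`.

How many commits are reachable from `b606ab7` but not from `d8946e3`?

6

Reachable from b606ab7: {115e37e, 169e7a0, 3f0a78a, 47e8e55, 4be65f8, 74a64a1, 7fe4e15, 9750f96, b606ab7, b9fb745, c31b9d1, d8946e3}.
Reachable from d8946e3: {115e37e, 47e8e55, 74a64a1, 9750f96, b9fb745, d8946e3}.
In b606ab7's history but not d8946e3's: {169e7a0, 3f0a78a, 4be65f8, 7fe4e15, b606ab7, c31b9d1} — 6 commits.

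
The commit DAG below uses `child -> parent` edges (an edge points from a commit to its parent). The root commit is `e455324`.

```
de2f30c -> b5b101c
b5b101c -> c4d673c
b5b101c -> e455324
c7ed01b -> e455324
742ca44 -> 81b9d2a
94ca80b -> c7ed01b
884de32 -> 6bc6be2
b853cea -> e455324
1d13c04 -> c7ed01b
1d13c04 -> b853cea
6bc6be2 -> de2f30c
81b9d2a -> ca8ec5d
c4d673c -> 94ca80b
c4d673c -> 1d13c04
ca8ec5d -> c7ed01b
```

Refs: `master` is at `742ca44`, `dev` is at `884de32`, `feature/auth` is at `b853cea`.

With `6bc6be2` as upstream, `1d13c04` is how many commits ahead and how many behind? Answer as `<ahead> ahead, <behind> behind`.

0 ahead, 5 behind

Reachable from 1d13c04: {1d13c04, b853cea, c7ed01b, e455324}.
Reachable from 6bc6be2: {1d13c04, 6bc6be2, 94ca80b, b5b101c, b853cea, c4d673c, c7ed01b, de2f30c, e455324}.
Only in 1d13c04's history (ahead): {} — 0.
Only in 6bc6be2's history (behind): {6bc6be2, 94ca80b, b5b101c, c4d673c, de2f30c} — 5.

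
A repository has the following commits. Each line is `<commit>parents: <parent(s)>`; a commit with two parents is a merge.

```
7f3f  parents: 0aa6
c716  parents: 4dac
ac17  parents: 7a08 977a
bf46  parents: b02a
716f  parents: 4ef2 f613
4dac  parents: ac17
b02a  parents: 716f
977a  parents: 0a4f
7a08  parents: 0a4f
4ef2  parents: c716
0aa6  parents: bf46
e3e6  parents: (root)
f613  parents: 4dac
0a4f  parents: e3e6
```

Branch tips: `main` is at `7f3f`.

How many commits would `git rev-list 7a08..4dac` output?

Reachable from 4dac: {0a4f, 4dac, 7a08, 977a, ac17, e3e6}.
Reachable from 7a08: {0a4f, 7a08, e3e6}.
In 4dac's history but not 7a08's: {4dac, 977a, ac17} — 3 commits.

3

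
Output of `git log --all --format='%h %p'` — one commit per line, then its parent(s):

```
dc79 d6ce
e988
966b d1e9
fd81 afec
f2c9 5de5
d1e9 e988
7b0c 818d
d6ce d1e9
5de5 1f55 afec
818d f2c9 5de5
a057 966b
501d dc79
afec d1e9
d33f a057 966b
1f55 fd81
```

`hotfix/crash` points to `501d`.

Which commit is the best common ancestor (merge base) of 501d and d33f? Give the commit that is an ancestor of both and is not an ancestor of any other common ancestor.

d1e9

Ancestors of 501d: {501d, d1e9, d6ce, dc79, e988}.
Ancestors of d33f: {966b, a057, d1e9, d33f, e988}.
Common ancestors: {d1e9, e988}.
Among these, d1e9 is not an ancestor of any other common ancestor — it is the merge base.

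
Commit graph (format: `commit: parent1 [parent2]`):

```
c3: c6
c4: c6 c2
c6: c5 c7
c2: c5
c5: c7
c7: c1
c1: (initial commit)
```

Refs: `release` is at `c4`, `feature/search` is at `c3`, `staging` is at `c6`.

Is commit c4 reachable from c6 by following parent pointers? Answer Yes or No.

Ancestors of c6: {c1, c5, c6, c7}.
c4 is not in that set, so it is not an ancestor of c6.

No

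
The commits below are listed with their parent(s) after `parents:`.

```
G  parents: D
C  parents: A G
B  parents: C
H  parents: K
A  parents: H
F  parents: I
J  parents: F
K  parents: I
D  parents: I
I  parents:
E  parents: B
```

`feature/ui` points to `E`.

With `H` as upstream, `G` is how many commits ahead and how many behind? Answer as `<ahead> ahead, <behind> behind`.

Reachable from G: {D, G, I}.
Reachable from H: {H, I, K}.
Only in G's history (ahead): {D, G} — 2.
Only in H's history (behind): {H, K} — 2.

2 ahead, 2 behind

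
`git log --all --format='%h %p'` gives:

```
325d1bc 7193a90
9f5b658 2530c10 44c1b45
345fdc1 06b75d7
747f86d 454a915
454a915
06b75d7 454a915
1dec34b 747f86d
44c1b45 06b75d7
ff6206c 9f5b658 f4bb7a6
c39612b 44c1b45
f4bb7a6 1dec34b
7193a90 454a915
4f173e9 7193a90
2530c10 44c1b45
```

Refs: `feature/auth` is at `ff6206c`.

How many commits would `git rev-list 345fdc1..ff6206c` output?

Reachable from ff6206c: {06b75d7, 1dec34b, 2530c10, 44c1b45, 454a915, 747f86d, 9f5b658, f4bb7a6, ff6206c}.
Reachable from 345fdc1: {06b75d7, 345fdc1, 454a915}.
In ff6206c's history but not 345fdc1's: {1dec34b, 2530c10, 44c1b45, 747f86d, 9f5b658, f4bb7a6, ff6206c} — 7 commits.

7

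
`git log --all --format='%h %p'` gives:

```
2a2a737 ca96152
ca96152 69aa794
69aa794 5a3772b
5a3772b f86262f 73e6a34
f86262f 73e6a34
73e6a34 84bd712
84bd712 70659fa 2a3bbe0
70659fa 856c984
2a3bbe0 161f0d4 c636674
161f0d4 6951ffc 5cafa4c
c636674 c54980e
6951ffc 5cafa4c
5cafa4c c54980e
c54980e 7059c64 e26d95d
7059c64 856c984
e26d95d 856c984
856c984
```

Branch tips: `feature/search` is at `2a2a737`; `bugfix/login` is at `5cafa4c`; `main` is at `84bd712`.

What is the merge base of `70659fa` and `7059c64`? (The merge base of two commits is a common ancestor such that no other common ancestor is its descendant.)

Ancestors of 70659fa: {70659fa, 856c984}.
Ancestors of 7059c64: {7059c64, 856c984}.
Common ancestors: {856c984}.
The only common ancestor is 856c984, so it is the merge base.

856c984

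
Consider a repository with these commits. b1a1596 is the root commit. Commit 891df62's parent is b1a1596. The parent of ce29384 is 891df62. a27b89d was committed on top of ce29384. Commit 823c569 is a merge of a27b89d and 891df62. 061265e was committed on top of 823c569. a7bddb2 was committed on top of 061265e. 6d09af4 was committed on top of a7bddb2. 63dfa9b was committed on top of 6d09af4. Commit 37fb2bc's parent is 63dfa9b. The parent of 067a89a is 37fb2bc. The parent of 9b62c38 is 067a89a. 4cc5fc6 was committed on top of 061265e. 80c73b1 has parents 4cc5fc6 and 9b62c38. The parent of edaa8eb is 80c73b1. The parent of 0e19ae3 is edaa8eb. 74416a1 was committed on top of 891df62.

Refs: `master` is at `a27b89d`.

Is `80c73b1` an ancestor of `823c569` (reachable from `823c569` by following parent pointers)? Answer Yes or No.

Ancestors of 823c569: {823c569, 891df62, a27b89d, b1a1596, ce29384}.
80c73b1 is not in that set, so it is not an ancestor of 823c569.

No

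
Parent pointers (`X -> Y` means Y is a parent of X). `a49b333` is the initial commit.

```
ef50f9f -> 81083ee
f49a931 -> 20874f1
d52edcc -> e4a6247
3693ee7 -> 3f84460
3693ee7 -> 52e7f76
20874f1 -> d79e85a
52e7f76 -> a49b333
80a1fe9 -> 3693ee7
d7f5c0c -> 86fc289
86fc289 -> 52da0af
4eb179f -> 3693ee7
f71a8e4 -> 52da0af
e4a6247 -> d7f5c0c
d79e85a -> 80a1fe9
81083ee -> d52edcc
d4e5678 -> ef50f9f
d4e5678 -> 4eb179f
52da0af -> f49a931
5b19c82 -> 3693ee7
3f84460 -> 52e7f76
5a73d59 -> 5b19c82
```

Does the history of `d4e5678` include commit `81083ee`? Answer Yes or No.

Yes

Ancestors of d4e5678 (commits reachable by following parents): {20874f1, 3693ee7, 3f84460, 4eb179f, 52da0af, 52e7f76, 80a1fe9, 81083ee, 86fc289, a49b333, d4e5678, d52edcc, d79e85a, d7f5c0c, e4a6247, ef50f9f, f49a931}.
81083ee is in that set, so it is an ancestor of d4e5678.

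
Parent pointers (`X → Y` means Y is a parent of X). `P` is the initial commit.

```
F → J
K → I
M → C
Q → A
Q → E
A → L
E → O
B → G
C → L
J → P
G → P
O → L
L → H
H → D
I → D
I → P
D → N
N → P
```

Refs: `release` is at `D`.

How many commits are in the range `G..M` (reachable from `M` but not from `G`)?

Reachable from M: {C, D, H, L, M, N, P}.
Reachable from G: {G, P}.
In M's history but not G's: {C, D, H, L, M, N} — 6 commits.

6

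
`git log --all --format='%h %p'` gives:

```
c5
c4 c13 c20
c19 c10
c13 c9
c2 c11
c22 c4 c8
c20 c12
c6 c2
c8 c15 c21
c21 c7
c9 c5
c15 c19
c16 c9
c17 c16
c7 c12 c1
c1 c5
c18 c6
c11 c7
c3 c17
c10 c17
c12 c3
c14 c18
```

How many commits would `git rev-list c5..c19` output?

Reachable from c19: {c10, c16, c17, c19, c5, c9}.
Reachable from c5: {c5}.
In c19's history but not c5's: {c10, c16, c17, c19, c9} — 5 commits.

5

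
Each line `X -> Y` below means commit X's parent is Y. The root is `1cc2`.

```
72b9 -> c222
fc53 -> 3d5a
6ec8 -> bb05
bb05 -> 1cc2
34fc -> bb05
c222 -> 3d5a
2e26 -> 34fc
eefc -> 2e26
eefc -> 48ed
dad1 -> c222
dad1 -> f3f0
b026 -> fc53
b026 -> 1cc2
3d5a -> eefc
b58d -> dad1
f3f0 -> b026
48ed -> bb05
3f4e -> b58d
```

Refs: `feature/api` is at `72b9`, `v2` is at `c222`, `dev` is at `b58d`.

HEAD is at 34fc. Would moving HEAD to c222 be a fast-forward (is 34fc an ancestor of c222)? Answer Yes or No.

Yes

A fast-forward from 34fc to c222 is possible iff 34fc is an ancestor of c222.
Ancestors of c222: {1cc2, 2e26, 34fc, 3d5a, 48ed, bb05, c222, eefc}.
34fc is among them, so fast-forward is possible.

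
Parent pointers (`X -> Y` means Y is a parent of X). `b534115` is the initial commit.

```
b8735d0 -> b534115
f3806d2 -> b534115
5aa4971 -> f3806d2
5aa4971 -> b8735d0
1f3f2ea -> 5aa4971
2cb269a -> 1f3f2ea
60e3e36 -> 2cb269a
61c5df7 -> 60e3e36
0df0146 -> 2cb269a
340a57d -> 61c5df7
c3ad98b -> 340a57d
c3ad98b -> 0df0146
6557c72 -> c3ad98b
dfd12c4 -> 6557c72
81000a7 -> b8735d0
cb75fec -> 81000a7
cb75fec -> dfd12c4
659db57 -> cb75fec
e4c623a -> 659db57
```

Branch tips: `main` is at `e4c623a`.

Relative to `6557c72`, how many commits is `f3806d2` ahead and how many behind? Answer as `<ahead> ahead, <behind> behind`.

Reachable from f3806d2: {b534115, f3806d2}.
Reachable from 6557c72: {0df0146, 1f3f2ea, 2cb269a, 340a57d, 5aa4971, 60e3e36, 61c5df7, 6557c72, b534115, b8735d0, c3ad98b, f3806d2}.
Only in f3806d2's history (ahead): {} — 0.
Only in 6557c72's history (behind): {0df0146, 1f3f2ea, 2cb269a, 340a57d, 5aa4971, 60e3e36, 61c5df7, 6557c72, b8735d0, c3ad98b} — 10.

0 ahead, 10 behind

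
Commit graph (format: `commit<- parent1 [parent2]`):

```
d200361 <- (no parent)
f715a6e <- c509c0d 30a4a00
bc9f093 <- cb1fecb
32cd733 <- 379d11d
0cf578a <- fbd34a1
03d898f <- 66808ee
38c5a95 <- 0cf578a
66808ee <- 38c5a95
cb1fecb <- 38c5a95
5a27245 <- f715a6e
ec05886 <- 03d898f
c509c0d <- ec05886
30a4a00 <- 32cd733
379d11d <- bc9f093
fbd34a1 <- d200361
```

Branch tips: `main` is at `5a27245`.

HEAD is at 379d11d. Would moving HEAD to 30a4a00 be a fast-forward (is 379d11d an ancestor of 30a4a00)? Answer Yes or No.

A fast-forward from 379d11d to 30a4a00 is possible iff 379d11d is an ancestor of 30a4a00.
Ancestors of 30a4a00: {0cf578a, 30a4a00, 32cd733, 379d11d, 38c5a95, bc9f093, cb1fecb, d200361, fbd34a1}.
379d11d is among them, so fast-forward is possible.

Yes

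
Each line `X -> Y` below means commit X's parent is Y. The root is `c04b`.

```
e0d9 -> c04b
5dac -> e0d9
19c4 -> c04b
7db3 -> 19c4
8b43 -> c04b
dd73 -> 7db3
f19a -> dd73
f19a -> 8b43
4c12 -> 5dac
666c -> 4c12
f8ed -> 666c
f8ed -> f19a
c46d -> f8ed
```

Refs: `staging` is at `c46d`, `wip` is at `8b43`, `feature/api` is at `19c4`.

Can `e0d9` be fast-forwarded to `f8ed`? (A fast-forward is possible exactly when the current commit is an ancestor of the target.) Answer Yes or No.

Yes

A fast-forward from e0d9 to f8ed is possible iff e0d9 is an ancestor of f8ed.
Ancestors of f8ed: {19c4, 4c12, 5dac, 666c, 7db3, 8b43, c04b, dd73, e0d9, f19a, f8ed}.
e0d9 is among them, so fast-forward is possible.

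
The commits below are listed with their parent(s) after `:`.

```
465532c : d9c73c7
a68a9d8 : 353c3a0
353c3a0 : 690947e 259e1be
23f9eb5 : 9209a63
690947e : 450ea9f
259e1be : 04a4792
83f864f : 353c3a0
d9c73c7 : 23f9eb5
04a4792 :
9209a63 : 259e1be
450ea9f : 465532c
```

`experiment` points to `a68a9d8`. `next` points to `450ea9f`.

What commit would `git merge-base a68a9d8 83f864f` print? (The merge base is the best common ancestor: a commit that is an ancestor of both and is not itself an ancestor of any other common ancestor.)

353c3a0

Ancestors of a68a9d8: {04a4792, 23f9eb5, 259e1be, 353c3a0, 450ea9f, 465532c, 690947e, 9209a63, a68a9d8, d9c73c7}.
Ancestors of 83f864f: {04a4792, 23f9eb5, 259e1be, 353c3a0, 450ea9f, 465532c, 690947e, 83f864f, 9209a63, d9c73c7}.
Common ancestors: {04a4792, 23f9eb5, 259e1be, 353c3a0, 450ea9f, 465532c, 690947e, 9209a63, d9c73c7}.
Among these, 353c3a0 is not an ancestor of any other common ancestor — it is the merge base.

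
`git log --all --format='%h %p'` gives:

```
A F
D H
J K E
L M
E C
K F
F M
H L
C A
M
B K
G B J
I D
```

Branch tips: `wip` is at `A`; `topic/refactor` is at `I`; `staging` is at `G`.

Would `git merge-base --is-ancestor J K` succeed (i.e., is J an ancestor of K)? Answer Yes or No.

Ancestors of K: {F, K, M}.
J is not in that set, so it is not an ancestor of K.

No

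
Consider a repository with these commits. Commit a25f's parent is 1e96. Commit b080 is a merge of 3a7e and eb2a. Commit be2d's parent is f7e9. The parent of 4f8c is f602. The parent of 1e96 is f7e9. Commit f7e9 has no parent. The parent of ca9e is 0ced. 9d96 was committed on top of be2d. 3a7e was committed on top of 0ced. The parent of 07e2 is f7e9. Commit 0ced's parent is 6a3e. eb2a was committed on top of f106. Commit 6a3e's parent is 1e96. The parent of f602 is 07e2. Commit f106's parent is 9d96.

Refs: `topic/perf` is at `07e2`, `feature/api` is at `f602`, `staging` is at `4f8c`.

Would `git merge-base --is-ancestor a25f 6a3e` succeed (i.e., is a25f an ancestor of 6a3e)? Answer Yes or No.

Ancestors of 6a3e: {1e96, 6a3e, f7e9}.
a25f is not in that set, so it is not an ancestor of 6a3e.

No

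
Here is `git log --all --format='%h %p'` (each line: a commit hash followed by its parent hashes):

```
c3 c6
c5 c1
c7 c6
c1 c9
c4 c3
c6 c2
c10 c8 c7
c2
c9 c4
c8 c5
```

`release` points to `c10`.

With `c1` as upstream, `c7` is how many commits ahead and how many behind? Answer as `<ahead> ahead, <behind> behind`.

Reachable from c7: {c2, c6, c7}.
Reachable from c1: {c1, c2, c3, c4, c6, c9}.
Only in c7's history (ahead): {c7} — 1.
Only in c1's history (behind): {c1, c3, c4, c9} — 4.

1 ahead, 4 behind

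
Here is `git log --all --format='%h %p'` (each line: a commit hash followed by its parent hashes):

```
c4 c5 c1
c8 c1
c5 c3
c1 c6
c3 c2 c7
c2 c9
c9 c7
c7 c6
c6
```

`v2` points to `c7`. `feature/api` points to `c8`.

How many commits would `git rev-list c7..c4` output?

6

Reachable from c4: {c1, c2, c3, c4, c5, c6, c7, c9}.
Reachable from c7: {c6, c7}.
In c4's history but not c7's: {c1, c2, c3, c4, c5, c9} — 6 commits.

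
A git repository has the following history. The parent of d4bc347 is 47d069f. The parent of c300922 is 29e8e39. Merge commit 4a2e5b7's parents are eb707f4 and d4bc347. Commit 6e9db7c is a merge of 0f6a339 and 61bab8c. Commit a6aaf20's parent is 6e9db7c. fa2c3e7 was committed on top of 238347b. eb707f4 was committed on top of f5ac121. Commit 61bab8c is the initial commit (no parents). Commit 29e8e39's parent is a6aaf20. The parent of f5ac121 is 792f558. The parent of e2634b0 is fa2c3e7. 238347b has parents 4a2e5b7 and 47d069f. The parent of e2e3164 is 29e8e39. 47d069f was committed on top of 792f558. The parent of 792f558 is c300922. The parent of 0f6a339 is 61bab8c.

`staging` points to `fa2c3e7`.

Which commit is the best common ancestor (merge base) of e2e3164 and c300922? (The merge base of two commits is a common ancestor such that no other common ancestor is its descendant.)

29e8e39

Ancestors of e2e3164: {0f6a339, 29e8e39, 61bab8c, 6e9db7c, a6aaf20, e2e3164}.
Ancestors of c300922: {0f6a339, 29e8e39, 61bab8c, 6e9db7c, a6aaf20, c300922}.
Common ancestors: {0f6a339, 29e8e39, 61bab8c, 6e9db7c, a6aaf20}.
Among these, 29e8e39 is not an ancestor of any other common ancestor — it is the merge base.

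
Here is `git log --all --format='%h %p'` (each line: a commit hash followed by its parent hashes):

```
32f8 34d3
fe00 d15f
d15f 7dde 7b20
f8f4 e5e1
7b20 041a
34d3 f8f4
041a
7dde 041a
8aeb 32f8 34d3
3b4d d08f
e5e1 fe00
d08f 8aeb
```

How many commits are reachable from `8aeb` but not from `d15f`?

Reachable from 8aeb: {041a, 32f8, 34d3, 7b20, 7dde, 8aeb, d15f, e5e1, f8f4, fe00}.
Reachable from d15f: {041a, 7b20, 7dde, d15f}.
In 8aeb's history but not d15f's: {32f8, 34d3, 8aeb, e5e1, f8f4, fe00} — 6 commits.

6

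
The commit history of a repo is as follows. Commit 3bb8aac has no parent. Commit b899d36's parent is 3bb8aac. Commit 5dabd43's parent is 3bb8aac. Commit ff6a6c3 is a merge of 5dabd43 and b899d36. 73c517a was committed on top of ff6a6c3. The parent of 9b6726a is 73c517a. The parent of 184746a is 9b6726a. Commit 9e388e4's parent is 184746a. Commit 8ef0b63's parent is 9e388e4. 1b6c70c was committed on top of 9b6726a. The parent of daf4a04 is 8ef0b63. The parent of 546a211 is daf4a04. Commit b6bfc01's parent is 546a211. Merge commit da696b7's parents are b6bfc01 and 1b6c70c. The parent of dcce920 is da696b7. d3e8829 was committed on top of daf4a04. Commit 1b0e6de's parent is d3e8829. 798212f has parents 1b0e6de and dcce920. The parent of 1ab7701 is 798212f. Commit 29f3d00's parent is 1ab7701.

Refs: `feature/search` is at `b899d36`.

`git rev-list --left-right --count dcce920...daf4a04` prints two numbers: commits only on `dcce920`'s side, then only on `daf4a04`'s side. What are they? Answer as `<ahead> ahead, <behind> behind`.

5 ahead, 0 behind

Reachable from dcce920: {184746a, 1b6c70c, 3bb8aac, 546a211, 5dabd43, 73c517a, 8ef0b63, 9b6726a, 9e388e4, b6bfc01, b899d36, da696b7, daf4a04, dcce920, ff6a6c3}.
Reachable from daf4a04: {184746a, 3bb8aac, 5dabd43, 73c517a, 8ef0b63, 9b6726a, 9e388e4, b899d36, daf4a04, ff6a6c3}.
Only in dcce920's history (ahead): {1b6c70c, 546a211, b6bfc01, da696b7, dcce920} — 5.
Only in daf4a04's history (behind): {} — 0.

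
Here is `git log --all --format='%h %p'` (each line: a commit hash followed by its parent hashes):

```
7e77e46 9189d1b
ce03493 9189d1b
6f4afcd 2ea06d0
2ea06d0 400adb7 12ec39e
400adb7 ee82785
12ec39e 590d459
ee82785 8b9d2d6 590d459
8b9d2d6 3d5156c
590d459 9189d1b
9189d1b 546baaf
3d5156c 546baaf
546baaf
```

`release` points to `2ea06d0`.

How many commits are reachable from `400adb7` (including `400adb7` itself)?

Walking parent pointers from 400adb7: reachable set = {3d5156c, 400adb7, 546baaf, 590d459, 8b9d2d6, 9189d1b, ee82785}.
That is 7 commits.

7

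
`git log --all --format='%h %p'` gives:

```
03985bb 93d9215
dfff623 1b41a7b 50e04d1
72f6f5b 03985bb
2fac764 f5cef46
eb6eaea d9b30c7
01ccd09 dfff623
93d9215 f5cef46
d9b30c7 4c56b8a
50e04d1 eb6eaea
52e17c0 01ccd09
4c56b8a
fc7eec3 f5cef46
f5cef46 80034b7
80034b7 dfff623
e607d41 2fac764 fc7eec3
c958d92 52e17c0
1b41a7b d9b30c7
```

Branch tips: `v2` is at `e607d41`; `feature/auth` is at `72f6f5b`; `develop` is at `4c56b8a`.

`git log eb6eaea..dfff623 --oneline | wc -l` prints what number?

Reachable from dfff623: {1b41a7b, 4c56b8a, 50e04d1, d9b30c7, dfff623, eb6eaea}.
Reachable from eb6eaea: {4c56b8a, d9b30c7, eb6eaea}.
In dfff623's history but not eb6eaea's: {1b41a7b, 50e04d1, dfff623} — 3 commits.

3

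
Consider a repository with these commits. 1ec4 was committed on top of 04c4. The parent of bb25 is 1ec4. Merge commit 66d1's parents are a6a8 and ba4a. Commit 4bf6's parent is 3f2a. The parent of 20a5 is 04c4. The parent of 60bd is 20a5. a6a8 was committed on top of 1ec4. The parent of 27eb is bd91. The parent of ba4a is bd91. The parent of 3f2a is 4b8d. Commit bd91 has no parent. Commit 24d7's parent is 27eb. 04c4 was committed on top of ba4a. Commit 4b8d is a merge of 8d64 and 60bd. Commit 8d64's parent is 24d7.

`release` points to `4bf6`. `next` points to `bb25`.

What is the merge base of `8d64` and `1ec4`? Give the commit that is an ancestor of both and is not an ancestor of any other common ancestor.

Ancestors of 8d64: {24d7, 27eb, 8d64, bd91}.
Ancestors of 1ec4: {04c4, 1ec4, ba4a, bd91}.
Common ancestors: {bd91}.
The only common ancestor is bd91, so it is the merge base.

bd91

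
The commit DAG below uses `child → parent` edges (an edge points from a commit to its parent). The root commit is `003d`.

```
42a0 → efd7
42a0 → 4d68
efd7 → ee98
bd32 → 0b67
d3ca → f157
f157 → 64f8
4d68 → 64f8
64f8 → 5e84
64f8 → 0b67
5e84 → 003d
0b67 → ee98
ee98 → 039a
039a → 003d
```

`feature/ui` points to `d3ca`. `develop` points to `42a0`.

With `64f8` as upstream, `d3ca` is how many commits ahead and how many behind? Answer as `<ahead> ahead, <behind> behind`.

2 ahead, 0 behind

Reachable from d3ca: {003d, 039a, 0b67, 5e84, 64f8, d3ca, ee98, f157}.
Reachable from 64f8: {003d, 039a, 0b67, 5e84, 64f8, ee98}.
Only in d3ca's history (ahead): {d3ca, f157} — 2.
Only in 64f8's history (behind): {} — 0.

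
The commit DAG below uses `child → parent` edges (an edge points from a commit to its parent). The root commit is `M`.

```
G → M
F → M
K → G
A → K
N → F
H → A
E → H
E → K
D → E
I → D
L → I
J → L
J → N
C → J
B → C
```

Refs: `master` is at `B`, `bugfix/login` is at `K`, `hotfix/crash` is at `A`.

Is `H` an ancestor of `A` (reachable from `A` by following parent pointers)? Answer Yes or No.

No

Ancestors of A: {A, G, K, M}.
H is not in that set, so it is not an ancestor of A.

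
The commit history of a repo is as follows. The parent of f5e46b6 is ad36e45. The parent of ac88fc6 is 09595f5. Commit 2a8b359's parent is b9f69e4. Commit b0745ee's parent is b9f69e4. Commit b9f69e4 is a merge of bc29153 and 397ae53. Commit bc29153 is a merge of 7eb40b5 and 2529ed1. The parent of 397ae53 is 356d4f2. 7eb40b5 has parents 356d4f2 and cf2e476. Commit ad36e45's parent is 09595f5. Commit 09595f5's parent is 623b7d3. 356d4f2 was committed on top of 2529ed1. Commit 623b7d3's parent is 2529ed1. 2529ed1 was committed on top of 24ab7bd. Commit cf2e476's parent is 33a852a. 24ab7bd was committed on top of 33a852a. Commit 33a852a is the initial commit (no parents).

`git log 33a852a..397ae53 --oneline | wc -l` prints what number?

Reachable from 397ae53: {24ab7bd, 2529ed1, 33a852a, 356d4f2, 397ae53}.
Reachable from 33a852a: {33a852a}.
In 397ae53's history but not 33a852a's: {24ab7bd, 2529ed1, 356d4f2, 397ae53} — 4 commits.

4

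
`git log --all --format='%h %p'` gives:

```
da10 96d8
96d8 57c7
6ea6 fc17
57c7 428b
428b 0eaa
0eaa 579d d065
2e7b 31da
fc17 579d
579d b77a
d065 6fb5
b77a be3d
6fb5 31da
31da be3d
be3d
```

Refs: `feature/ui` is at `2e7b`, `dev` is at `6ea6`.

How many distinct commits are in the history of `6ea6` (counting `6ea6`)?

Walking parent pointers from 6ea6: reachable set = {579d, 6ea6, b77a, be3d, fc17}.
That is 5 commits.

5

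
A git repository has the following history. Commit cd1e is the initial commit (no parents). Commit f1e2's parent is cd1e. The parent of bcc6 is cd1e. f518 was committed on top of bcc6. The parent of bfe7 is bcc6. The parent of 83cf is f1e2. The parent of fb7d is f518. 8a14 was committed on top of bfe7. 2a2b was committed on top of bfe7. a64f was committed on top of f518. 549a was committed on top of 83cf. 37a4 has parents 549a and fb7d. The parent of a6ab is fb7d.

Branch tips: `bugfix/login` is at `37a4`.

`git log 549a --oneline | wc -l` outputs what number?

Walking parent pointers from 549a: reachable set = {549a, 83cf, cd1e, f1e2}.
That is 4 commits.

4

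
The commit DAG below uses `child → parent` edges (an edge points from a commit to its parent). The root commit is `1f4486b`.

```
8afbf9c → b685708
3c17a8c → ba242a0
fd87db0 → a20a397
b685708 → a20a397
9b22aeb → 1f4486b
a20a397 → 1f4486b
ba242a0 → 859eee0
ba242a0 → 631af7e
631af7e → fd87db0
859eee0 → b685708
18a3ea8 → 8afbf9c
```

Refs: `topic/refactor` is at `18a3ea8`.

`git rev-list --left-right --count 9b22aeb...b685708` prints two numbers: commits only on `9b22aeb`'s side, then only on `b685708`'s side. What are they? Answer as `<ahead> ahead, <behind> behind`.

1 ahead, 2 behind

Reachable from 9b22aeb: {1f4486b, 9b22aeb}.
Reachable from b685708: {1f4486b, a20a397, b685708}.
Only in 9b22aeb's history (ahead): {9b22aeb} — 1.
Only in b685708's history (behind): {a20a397, b685708} — 2.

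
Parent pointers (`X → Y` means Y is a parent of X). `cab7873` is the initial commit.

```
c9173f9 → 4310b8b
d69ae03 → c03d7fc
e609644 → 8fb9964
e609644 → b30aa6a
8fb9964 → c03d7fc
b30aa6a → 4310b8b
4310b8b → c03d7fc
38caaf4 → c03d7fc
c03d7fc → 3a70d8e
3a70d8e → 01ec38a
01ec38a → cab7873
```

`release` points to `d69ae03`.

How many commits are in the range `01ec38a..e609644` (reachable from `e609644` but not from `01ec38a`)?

Reachable from e609644: {01ec38a, 3a70d8e, 4310b8b, 8fb9964, b30aa6a, c03d7fc, cab7873, e609644}.
Reachable from 01ec38a: {01ec38a, cab7873}.
In e609644's history but not 01ec38a's: {3a70d8e, 4310b8b, 8fb9964, b30aa6a, c03d7fc, e609644} — 6 commits.

6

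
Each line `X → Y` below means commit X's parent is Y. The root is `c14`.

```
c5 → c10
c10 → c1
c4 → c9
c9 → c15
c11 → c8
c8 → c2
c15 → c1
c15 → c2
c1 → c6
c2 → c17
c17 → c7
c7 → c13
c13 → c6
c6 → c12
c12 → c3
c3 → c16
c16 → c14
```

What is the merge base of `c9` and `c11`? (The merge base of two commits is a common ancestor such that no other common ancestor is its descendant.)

Ancestors of c9: {c1, c12, c13, c14, c15, c16, c17, c2, c3, c6, c7, c9}.
Ancestors of c11: {c11, c12, c13, c14, c16, c17, c2, c3, c6, c7, c8}.
Common ancestors: {c12, c13, c14, c16, c17, c2, c3, c6, c7}.
Among these, c2 is not an ancestor of any other common ancestor — it is the merge base.

c2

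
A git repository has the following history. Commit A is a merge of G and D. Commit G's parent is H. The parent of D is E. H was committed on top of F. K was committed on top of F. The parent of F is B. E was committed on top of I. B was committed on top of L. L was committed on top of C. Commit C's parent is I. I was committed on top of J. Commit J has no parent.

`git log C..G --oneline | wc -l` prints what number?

Reachable from G: {B, C, F, G, H, I, J, L}.
Reachable from C: {C, I, J}.
In G's history but not C's: {B, F, G, H, L} — 5 commits.

5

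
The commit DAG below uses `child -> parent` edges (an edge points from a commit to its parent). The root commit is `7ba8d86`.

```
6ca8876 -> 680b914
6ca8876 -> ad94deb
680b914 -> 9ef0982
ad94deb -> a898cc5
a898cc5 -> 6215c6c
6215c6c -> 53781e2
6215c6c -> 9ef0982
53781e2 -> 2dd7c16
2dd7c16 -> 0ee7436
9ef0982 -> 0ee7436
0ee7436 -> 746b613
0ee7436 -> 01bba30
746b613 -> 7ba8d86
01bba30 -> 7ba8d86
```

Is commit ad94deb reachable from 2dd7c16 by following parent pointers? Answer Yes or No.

No

Ancestors of 2dd7c16: {01bba30, 0ee7436, 2dd7c16, 746b613, 7ba8d86}.
ad94deb is not in that set, so it is not an ancestor of 2dd7c16.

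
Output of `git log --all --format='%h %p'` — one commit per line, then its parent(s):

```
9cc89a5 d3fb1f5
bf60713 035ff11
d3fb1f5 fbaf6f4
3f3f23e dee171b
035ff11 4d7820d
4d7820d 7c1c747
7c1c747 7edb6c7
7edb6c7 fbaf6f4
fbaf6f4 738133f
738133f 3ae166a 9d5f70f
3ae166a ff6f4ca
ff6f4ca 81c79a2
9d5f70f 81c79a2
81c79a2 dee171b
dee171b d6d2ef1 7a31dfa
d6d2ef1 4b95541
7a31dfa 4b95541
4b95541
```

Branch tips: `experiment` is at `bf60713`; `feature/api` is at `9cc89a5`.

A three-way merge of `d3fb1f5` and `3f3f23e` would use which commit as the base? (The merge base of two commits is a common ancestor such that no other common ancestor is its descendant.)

dee171b

Ancestors of d3fb1f5: {3ae166a, 4b95541, 738133f, 7a31dfa, 81c79a2, 9d5f70f, d3fb1f5, d6d2ef1, dee171b, fbaf6f4, ff6f4ca}.
Ancestors of 3f3f23e: {3f3f23e, 4b95541, 7a31dfa, d6d2ef1, dee171b}.
Common ancestors: {4b95541, 7a31dfa, d6d2ef1, dee171b}.
Among these, dee171b is not an ancestor of any other common ancestor — it is the merge base.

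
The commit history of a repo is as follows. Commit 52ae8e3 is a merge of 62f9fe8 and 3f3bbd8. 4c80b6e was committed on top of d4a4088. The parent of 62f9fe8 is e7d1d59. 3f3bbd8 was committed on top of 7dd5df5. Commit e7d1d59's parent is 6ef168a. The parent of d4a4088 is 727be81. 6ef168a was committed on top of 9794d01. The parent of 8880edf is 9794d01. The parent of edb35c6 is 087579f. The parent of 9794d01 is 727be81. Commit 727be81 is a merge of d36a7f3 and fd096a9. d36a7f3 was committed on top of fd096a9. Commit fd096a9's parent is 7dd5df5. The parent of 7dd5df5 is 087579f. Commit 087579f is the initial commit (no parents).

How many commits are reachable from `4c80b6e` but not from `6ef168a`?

2

Reachable from 4c80b6e: {087579f, 4c80b6e, 727be81, 7dd5df5, d36a7f3, d4a4088, fd096a9}.
Reachable from 6ef168a: {087579f, 6ef168a, 727be81, 7dd5df5, 9794d01, d36a7f3, fd096a9}.
In 4c80b6e's history but not 6ef168a's: {4c80b6e, d4a4088} — 2 commits.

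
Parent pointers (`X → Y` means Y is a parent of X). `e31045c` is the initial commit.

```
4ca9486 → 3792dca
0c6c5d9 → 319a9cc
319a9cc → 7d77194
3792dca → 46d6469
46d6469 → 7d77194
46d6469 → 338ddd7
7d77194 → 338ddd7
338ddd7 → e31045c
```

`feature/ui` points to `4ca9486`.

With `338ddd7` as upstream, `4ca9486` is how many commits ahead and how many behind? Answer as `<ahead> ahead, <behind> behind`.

Reachable from 4ca9486: {338ddd7, 3792dca, 46d6469, 4ca9486, 7d77194, e31045c}.
Reachable from 338ddd7: {338ddd7, e31045c}.
Only in 4ca9486's history (ahead): {3792dca, 46d6469, 4ca9486, 7d77194} — 4.
Only in 338ddd7's history (behind): {} — 0.

4 ahead, 0 behind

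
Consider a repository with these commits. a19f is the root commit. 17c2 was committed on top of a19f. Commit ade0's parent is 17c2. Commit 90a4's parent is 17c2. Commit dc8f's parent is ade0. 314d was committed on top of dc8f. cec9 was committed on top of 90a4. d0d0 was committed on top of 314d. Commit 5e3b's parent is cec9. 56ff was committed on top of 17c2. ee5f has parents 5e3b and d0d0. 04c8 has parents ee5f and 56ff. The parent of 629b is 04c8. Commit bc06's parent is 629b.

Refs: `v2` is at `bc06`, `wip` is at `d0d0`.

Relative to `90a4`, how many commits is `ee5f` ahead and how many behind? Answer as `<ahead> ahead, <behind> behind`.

Reachable from ee5f: {17c2, 314d, 5e3b, 90a4, a19f, ade0, cec9, d0d0, dc8f, ee5f}.
Reachable from 90a4: {17c2, 90a4, a19f}.
Only in ee5f's history (ahead): {314d, 5e3b, ade0, cec9, d0d0, dc8f, ee5f} — 7.
Only in 90a4's history (behind): {} — 0.

7 ahead, 0 behind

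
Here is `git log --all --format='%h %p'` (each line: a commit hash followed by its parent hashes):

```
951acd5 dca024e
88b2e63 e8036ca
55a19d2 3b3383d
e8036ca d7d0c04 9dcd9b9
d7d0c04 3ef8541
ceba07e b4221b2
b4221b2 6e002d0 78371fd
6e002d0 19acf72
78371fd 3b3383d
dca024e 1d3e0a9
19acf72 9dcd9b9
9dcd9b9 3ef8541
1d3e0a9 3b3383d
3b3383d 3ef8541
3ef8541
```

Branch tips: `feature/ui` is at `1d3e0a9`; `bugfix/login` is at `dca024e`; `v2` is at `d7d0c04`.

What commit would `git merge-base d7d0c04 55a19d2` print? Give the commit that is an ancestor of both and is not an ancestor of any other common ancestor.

3ef8541

Ancestors of d7d0c04: {3ef8541, d7d0c04}.
Ancestors of 55a19d2: {3b3383d, 3ef8541, 55a19d2}.
Common ancestors: {3ef8541}.
The only common ancestor is 3ef8541, so it is the merge base.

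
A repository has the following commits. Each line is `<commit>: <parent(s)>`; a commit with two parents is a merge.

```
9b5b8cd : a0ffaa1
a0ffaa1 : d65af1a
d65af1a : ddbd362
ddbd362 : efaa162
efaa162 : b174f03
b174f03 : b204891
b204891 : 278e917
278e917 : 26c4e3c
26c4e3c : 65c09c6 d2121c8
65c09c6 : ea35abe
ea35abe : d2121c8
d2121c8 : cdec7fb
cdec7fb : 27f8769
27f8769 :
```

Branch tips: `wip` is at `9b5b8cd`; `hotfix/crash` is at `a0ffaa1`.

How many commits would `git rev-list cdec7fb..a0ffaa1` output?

11

Reachable from a0ffaa1: {26c4e3c, 278e917, 27f8769, 65c09c6, a0ffaa1, b174f03, b204891, cdec7fb, d2121c8, d65af1a, ddbd362, ea35abe, efaa162}.
Reachable from cdec7fb: {27f8769, cdec7fb}.
In a0ffaa1's history but not cdec7fb's: {26c4e3c, 278e917, 65c09c6, a0ffaa1, b174f03, b204891, d2121c8, d65af1a, ddbd362, ea35abe, efaa162} — 11 commits.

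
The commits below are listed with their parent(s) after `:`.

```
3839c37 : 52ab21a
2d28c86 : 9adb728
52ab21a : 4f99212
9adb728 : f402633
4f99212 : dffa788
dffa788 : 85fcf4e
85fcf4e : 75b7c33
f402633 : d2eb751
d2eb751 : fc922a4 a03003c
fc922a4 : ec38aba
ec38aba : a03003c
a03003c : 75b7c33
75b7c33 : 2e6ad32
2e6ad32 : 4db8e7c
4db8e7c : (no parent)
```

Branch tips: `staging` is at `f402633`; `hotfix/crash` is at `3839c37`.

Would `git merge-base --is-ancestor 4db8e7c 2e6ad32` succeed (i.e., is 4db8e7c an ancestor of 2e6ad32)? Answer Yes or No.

Yes

Ancestors of 2e6ad32 (commits reachable by following parents): {2e6ad32, 4db8e7c}.
4db8e7c is in that set, so it is an ancestor of 2e6ad32.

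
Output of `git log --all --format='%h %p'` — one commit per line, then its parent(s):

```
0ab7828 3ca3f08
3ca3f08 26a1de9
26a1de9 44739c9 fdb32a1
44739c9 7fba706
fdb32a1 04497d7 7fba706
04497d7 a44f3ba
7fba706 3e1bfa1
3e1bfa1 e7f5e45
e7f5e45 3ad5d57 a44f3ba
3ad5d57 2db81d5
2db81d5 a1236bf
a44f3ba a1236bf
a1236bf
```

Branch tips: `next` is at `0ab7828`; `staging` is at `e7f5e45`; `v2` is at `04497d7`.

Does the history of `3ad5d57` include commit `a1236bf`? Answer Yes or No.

Ancestors of 3ad5d57 (commits reachable by following parents): {2db81d5, 3ad5d57, a1236bf}.
a1236bf is in that set, so it is an ancestor of 3ad5d57.

Yes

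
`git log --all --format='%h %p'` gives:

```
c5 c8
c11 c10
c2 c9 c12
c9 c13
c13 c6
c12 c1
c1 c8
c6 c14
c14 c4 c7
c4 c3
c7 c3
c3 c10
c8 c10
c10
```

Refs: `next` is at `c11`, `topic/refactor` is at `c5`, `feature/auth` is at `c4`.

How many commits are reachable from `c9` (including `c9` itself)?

8

Walking parent pointers from c9: reachable set = {c10, c13, c14, c3, c4, c6, c7, c9}.
That is 8 commits.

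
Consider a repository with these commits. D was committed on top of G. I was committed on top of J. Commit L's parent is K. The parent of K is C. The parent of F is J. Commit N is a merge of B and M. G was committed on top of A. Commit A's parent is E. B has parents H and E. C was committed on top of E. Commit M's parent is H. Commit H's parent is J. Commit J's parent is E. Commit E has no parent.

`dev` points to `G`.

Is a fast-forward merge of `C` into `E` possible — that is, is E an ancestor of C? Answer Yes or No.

A fast-forward from E to C is possible iff E is an ancestor of C.
Ancestors of C: {C, E}.
E is among them, so fast-forward is possible.

Yes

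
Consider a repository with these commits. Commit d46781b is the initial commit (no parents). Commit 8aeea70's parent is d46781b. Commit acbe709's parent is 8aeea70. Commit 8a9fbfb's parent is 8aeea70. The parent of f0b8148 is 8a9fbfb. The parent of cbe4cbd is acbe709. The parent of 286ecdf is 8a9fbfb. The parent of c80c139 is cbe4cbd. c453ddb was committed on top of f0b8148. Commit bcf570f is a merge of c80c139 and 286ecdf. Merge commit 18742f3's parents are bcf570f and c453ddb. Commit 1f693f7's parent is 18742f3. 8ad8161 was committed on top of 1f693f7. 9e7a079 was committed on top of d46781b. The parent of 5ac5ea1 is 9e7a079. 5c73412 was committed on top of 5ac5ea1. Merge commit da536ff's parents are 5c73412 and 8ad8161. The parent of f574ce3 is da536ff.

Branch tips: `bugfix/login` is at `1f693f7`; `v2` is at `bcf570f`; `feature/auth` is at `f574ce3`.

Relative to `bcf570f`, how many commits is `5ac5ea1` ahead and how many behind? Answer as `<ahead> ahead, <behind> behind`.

Reachable from 5ac5ea1: {5ac5ea1, 9e7a079, d46781b}.
Reachable from bcf570f: {286ecdf, 8a9fbfb, 8aeea70, acbe709, bcf570f, c80c139, cbe4cbd, d46781b}.
Only in 5ac5ea1's history (ahead): {5ac5ea1, 9e7a079} — 2.
Only in bcf570f's history (behind): {286ecdf, 8a9fbfb, 8aeea70, acbe709, bcf570f, c80c139, cbe4cbd} — 7.

2 ahead, 7 behind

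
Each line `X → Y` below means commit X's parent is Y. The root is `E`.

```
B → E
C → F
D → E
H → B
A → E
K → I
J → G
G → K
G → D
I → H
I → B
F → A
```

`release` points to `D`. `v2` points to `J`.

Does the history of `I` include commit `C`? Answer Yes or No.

No

Ancestors of I: {B, E, H, I}.
C is not in that set, so it is not an ancestor of I.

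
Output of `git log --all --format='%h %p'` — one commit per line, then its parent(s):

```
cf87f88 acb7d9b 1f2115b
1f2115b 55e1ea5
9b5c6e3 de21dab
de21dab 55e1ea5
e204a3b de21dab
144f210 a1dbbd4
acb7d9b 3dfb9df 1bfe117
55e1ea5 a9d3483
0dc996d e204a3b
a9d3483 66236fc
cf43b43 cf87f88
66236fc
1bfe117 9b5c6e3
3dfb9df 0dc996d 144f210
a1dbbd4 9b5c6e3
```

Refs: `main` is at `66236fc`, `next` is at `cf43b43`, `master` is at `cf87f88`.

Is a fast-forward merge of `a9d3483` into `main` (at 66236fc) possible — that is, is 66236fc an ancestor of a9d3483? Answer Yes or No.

Yes

A fast-forward from 66236fc to a9d3483 is possible iff 66236fc is an ancestor of a9d3483.
Ancestors of a9d3483: {66236fc, a9d3483}.
66236fc is among them, so fast-forward is possible.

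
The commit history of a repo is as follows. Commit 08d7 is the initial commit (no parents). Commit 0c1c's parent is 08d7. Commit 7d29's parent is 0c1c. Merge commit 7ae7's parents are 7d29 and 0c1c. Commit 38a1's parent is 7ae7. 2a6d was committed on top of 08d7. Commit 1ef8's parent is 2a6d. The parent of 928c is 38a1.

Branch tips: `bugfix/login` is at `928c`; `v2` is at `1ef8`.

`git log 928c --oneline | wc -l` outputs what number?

6

Walking parent pointers from 928c: reachable set = {08d7, 0c1c, 38a1, 7ae7, 7d29, 928c}.
That is 6 commits.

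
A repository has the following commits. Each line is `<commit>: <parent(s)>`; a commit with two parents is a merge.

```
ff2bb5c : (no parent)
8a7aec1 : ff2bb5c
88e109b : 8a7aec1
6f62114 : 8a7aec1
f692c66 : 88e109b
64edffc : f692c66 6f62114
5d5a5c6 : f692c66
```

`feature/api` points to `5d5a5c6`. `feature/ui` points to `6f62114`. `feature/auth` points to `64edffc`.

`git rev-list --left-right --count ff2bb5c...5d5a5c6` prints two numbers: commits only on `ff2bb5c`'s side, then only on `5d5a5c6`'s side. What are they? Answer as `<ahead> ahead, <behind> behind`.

Reachable from ff2bb5c: {ff2bb5c}.
Reachable from 5d5a5c6: {5d5a5c6, 88e109b, 8a7aec1, f692c66, ff2bb5c}.
Only in ff2bb5c's history (ahead): {} — 0.
Only in 5d5a5c6's history (behind): {5d5a5c6, 88e109b, 8a7aec1, f692c66} — 4.

0 ahead, 4 behind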